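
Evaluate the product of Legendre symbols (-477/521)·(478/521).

-1

By multiplicativity, (-477·478/521) = (-477/521)·(478/521).
First factor (-477/521):
(-477/521)
  = (477/521)    [521 ≡ 1 mod 4 ⇒ (-1/521) = +1]
  = (521/477)    [QR: 477 ≡ 1 mod 4, sign kept]
  = (44/477)    [521 ≡ 44 mod 477]
  = (11/477)    [477 ≡ 5 mod 8 ⇒ (2/477)^2 = +1]
  = (477/11)    [QR: 477 ≡ 1 mod 4, sign kept]
  = (4/11)    [477 ≡ 4 mod 11]
  = (1/11)    [11 ≡ 3 mod 8 ⇒ (2/11)^2 = +1]
  = 1    [(1/11) = 1]
Second factor (478/521):
(478/521)
  = (239/521)    [521 ≡ 1 mod 8 ⇒ (2/521) = +1]
  = (521/239)    [QR: 521 ≡ 1 mod 4, sign kept]
  = (43/239)    [521 ≡ 43 mod 239]
  = -(239/43)    [QR: both ≡ 3 mod 4, sign flips]
  = -(24/43)    [239 ≡ 24 mod 43]
  = (3/43)    [43 ≡ 3 mod 8 ⇒ (2/43)^3 = -1]
  = -(43/3)    [QR: both ≡ 3 mod 4, sign flips]
  = -(1/3)    [43 ≡ 1 mod 3]
  = -1    [(1/3) = 1]
Product: (1)·(-1) = -1.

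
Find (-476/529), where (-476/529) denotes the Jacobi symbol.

(-476/529)
  = (53/529)    [-476 ≡ 53 mod 529]
  = (529/53)    [QR: 53 ≡ 1 mod 4, sign kept]
  = (52/53)    [529 ≡ 52 mod 53]
  = (13/53)    [53 ≡ 5 mod 8 ⇒ (2/53)^2 = +1]
  = (53/13)    [QR: 13 ≡ 1 mod 4, sign kept]
  = (1/13)    [53 ≡ 1 mod 13]
  = 1    [(1/13) = 1]

1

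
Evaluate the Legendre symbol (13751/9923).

Reduce the numerator: 13751 ≡ 3828 (mod 9923), so (13751/9923) = (3828/9923).
Factor out 2: 3828 = 2^2·957. Since 9923 ≡ 3 (mod 8), (2/9923) = -1, and (2/9923)^2 = +1. Now have (957/9923).
957 ≡ 1 (mod 4), so quadratic reciprocity gives (957/9923) = (9923/957). Reduce: 9923 ≡ 353 (mod 957). Now have (353/957).
353 ≡ 1 (mod 4), so quadratic reciprocity gives (353/957) = (957/353). Reduce: 957 ≡ 251 (mod 353). Now have (251/353).
353 ≡ 1 (mod 4), so quadratic reciprocity gives (251/353) = (353/251). Reduce: 353 ≡ 102 (mod 251). Now have (102/251).
Factor out 2: 102 = 2·51. Since 251 ≡ 3 (mod 8), (2/251) = -1. Now have -(51/251).
Both 51 ≡ 3 and 251 ≡ 3 (mod 4), so reciprocity gives (51/251) = -(251/51). Reduce: 251 ≡ 47 (mod 51). Now have (47/51).
Both 47 ≡ 3 and 51 ≡ 3 (mod 4), so reciprocity gives (47/51) = -(51/47). Reduce: 51 ≡ 4 (mod 47). Now have -(4/47).
Factor out 2: 4 = 2^2. Since 47 ≡ 7 (mod 8), (2/47) = +1, and (2/47)^2 = +1. Now have -(1/47).
(1/47) = 1. Collecting the sign factors: -1.

-1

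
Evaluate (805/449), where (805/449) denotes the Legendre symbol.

1

Reduce the numerator: 805 ≡ 356 (mod 449), so (805/449) = (356/449).
Factor out 2: 356 = 2^2·89. Since 449 ≡ 1 (mod 8), (2/449) = +1, and (2/449)^2 = +1. Now have (89/449).
89 ≡ 1 (mod 4), so quadratic reciprocity gives (89/449) = (449/89). Reduce: 449 ≡ 4 (mod 89). Now have (4/89).
Factor out 2: 4 = 2^2. Since 89 ≡ 1 (mod 8), (2/89) = +1, and (2/89)^2 = +1. Now have (1/89).
(1/89) = 1. Collecting the sign factors: 1.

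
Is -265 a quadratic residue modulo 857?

no

Pull out -1: (-265/857) = (-1/857)·(265/857). Since 857 ≡ 1 (mod 4), (-1/857) = +1. Now have (265/857).
265 ≡ 1 (mod 4), so quadratic reciprocity gives (265/857) = (857/265). Reduce: 857 ≡ 62 (mod 265). Now have (62/265).
Factor out 2: 62 = 2·31. Since 265 ≡ 1 (mod 8), (2/265) = +1. Now have (31/265).
265 ≡ 1 (mod 4), so quadratic reciprocity gives (31/265) = (265/31). Reduce: 265 ≡ 17 (mod 31). Now have (17/31).
17 ≡ 1 (mod 4), so quadratic reciprocity gives (17/31) = (31/17). Reduce: 31 ≡ 14 (mod 17). Now have (14/17).
Factor out 2: 14 = 2·7. Since 17 ≡ 1 (mod 8), (2/17) = +1. Now have (7/17).
17 ≡ 1 (mod 4), so quadratic reciprocity gives (7/17) = (17/7). Reduce: 17 ≡ 3 (mod 7). Now have (3/7).
Both 3 ≡ 3 and 7 ≡ 3 (mod 4), so reciprocity gives (3/7) = -(7/3). Reduce: 7 ≡ 1 (mod 3). Now have -(1/3).
(1/3) = 1. Collecting the sign factors: -1.
(-265/857) = -1, and 857 is prime, so -265 is not a quadratic residue mod 857.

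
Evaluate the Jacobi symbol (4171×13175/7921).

1

By multiplicativity, (4171·13175/7921) = (4171/7921)·(13175/7921).
First factor (4171/7921):
(4171/7921)
  = (7921/4171)    [QR: 7921 ≡ 1 mod 4, sign kept]
  = (3750/4171)    [7921 ≡ 3750 mod 4171]
  = -(1875/4171)    [4171 ≡ 3 mod 8 ⇒ (2/4171) = -1]
  = (4171/1875)    [QR: both ≡ 3 mod 4, sign flips]
  = (421/1875)    [4171 ≡ 421 mod 1875]
  = (1875/421)    [QR: 421 ≡ 1 mod 4, sign kept]
  = (191/421)    [1875 ≡ 191 mod 421]
  = (421/191)    [QR: 421 ≡ 1 mod 4, sign kept]
  = (39/191)    [421 ≡ 39 mod 191]
  = -(191/39)    [QR: both ≡ 3 mod 4, sign flips]
  = -(35/39)    [191 ≡ 35 mod 39]
  = (39/35)    [QR: both ≡ 3 mod 4, sign flips]
  = (4/35)    [39 ≡ 4 mod 35]
  = (1/35)    [35 ≡ 3 mod 8 ⇒ (2/35)^2 = +1]
  = 1    [(1/35) = 1]
Second factor (13175/7921):
(13175/7921)
  = (5254/7921)    [13175 ≡ 5254 mod 7921]
  = (2627/7921)    [7921 ≡ 1 mod 8 ⇒ (2/7921) = +1]
  = (7921/2627)    [QR: 7921 ≡ 1 mod 4, sign kept]
  = (40/2627)    [7921 ≡ 40 mod 2627]
  = -(5/2627)    [2627 ≡ 3 mod 8 ⇒ (2/2627)^3 = -1]
  = -(2627/5)    [QR: 5 ≡ 1 mod 4, sign kept]
  = -(2/5)    [2627 ≡ 2 mod 5]
  = (1/5)    [5 ≡ 5 mod 8 ⇒ (2/5) = -1]
  = 1    [(1/5) = 1]
Product: (1)·(1) = 1.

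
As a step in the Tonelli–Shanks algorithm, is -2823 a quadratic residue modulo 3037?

no

Reduce the numerator: -2823 ≡ 214 (mod 3037), so (-2823/3037) = (214/3037).
Factor out 2: 214 = 2·107. Since 3037 ≡ 5 (mod 8), (2/3037) = -1. Now have -(107/3037).
3037 ≡ 1 (mod 4), so quadratic reciprocity gives (107/3037) = (3037/107). Reduce: 3037 ≡ 41 (mod 107). Now have -(41/107).
41 ≡ 1 (mod 4), so quadratic reciprocity gives (41/107) = (107/41). Reduce: 107 ≡ 25 (mod 41). Now have -(25/41).
25 ≡ 1 (mod 4), so quadratic reciprocity gives (25/41) = (41/25). Reduce: 41 ≡ 16 (mod 25). Now have -(16/25).
Factor out 2: 16 = 2^4. Since 25 ≡ 1 (mod 8), (2/25) = +1, and (2/25)^4 = +1. Now have -(1/25).
(1/25) = 1. Collecting the sign factors: -1.
The Legendre symbol is -1, so x^2 ≡ -2823 (mod 3037) has no solution.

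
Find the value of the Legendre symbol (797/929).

797 ≡ 1 (mod 4), so quadratic reciprocity gives (797/929) = (929/797). Reduce: 929 ≡ 132 (mod 797). Now have (132/797).
Factor out 2: 132 = 2^2·33. Since 797 ≡ 5 (mod 8), (2/797) = -1, and (2/797)^2 = +1. Now have (33/797).
33 ≡ 1 (mod 4), so quadratic reciprocity gives (33/797) = (797/33). Reduce: 797 ≡ 5 (mod 33). Now have (5/33).
5 ≡ 1 (mod 4), so quadratic reciprocity gives (5/33) = (33/5). Reduce: 33 ≡ 3 (mod 5). Now have (3/5).
5 ≡ 1 (mod 4), so quadratic reciprocity gives (3/5) = (5/3). Reduce: 5 ≡ 2 (mod 3). Now have (2/3).
Factor out 2: 2 = 2. Since 3 ≡ 3 (mod 8), (2/3) = -1. Now have -(1/3).
(1/3) = 1. Collecting the sign factors: -1.

-1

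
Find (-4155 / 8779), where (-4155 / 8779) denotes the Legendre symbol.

1

Reduce the numerator: -4155 ≡ 4624 (mod 8779), so (-4155 / 8779) = (4624 / 8779).
Factor out 2: 4624 = 2^4·289. Since 8779 ≡ 3 (mod 8), (2 / 8779) = -1, and (2 / 8779)^4 = +1. Now have (289 / 8779).
289 ≡ 1 (mod 4), so quadratic reciprocity gives (289 / 8779) = (8779 / 289). Reduce: 8779 ≡ 109 (mod 289). Now have (109 / 289).
109 ≡ 1 (mod 4), so quadratic reciprocity gives (109 / 289) = (289 / 109). Reduce: 289 ≡ 71 (mod 109). Now have (71 / 109).
109 ≡ 1 (mod 4), so quadratic reciprocity gives (71 / 109) = (109 / 71). Reduce: 109 ≡ 38 (mod 71). Now have (38 / 71).
Factor out 2: 38 = 2·19. Since 71 ≡ 7 (mod 8), (2 / 71) = +1. Now have (19 / 71).
Both 19 ≡ 3 and 71 ≡ 3 (mod 4), so reciprocity gives (19 / 71) = -(71 / 19). Reduce: 71 ≡ 14 (mod 19). Now have -(14 / 19).
Factor out 2: 14 = 2·7. Since 19 ≡ 3 (mod 8), (2 / 19) = -1. Now have (7 / 19).
Both 7 ≡ 3 and 19 ≡ 3 (mod 4), so reciprocity gives (7 / 19) = -(19 / 7). Reduce: 19 ≡ 5 (mod 7). Now have -(5 / 7).
5 ≡ 1 (mod 4), so quadratic reciprocity gives (5 / 7) = (7 / 5). Reduce: 7 ≡ 2 (mod 5). Now have -(2 / 5).
Factor out 2: 2 = 2. Since 5 ≡ 5 (mod 8), (2 / 5) = -1. Now have (1 / 5).
(1 / 5) = 1. Collecting the sign factors: 1.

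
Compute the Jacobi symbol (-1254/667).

-1

(-1254/667)
  = -(1254/667)    [667 ≡ 3 mod 4 ⇒ (-1/667) = -1]
  = -(587/667)    [1254 ≡ 587 mod 667]
  = (667/587)    [QR: both ≡ 3 mod 4, sign flips]
  = (80/587)    [667 ≡ 80 mod 587]
  = (5/587)    [587 ≡ 3 mod 8 ⇒ (2/587)^4 = +1]
  = (587/5)    [QR: 5 ≡ 1 mod 4, sign kept]
  = (2/5)    [587 ≡ 2 mod 5]
  = -(1/5)    [5 ≡ 5 mod 8 ⇒ (2/5) = -1]
  = -1    [(1/5) = 1]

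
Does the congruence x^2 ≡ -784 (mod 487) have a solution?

no

Pull out -1: (-784|487) = (-1|487)·(784|487). Since 487 ≡ 3 (mod 4), (-1|487) = -1. Now have -(784|487).
Reduce the numerator: 784 ≡ 297 (mod 487), so (784|487) = (297|487).
297 ≡ 1 (mod 4), so quadratic reciprocity gives (297|487) = (487|297). Reduce: 487 ≡ 190 (mod 297). Now have -(190|297).
Factor out 2: 190 = 2·95. Since 297 ≡ 1 (mod 8), (2|297) = +1. Now have -(95|297).
297 ≡ 1 (mod 4), so quadratic reciprocity gives (95|297) = (297|95). Reduce: 297 ≡ 12 (mod 95). Now have -(12|95).
Factor out 2: 12 = 2^2·3. Since 95 ≡ 7 (mod 8), (2|95) = +1, and (2|95)^2 = +1. Now have -(3|95).
Both 3 ≡ 3 and 95 ≡ 3 (mod 4), so reciprocity gives (3|95) = -(95|3). Reduce: 95 ≡ 2 (mod 3). Now have (2|3).
Factor out 2: 2 = 2. Since 3 ≡ 3 (mod 8), (2|3) = -1. Now have -(1|3).
(1|3) = 1. Collecting the sign factors: -1.
The Legendre symbol is -1, so x^2 ≡ -784 (mod 487) has no solution.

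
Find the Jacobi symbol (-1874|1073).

Pull out -1: (-1874|1073) = (-1|1073)·(1874|1073). Since 1073 ≡ 1 (mod 4), (-1|1073) = +1. Now have (1874|1073).
Reduce the numerator: 1874 ≡ 801 (mod 1073), so (1874|1073) = (801|1073).
801 ≡ 1 (mod 4), so quadratic reciprocity gives (801|1073) = (1073|801). Reduce: 1073 ≡ 272 (mod 801). Now have (272|801).
Factor out 2: 272 = 2^4·17. Since 801 ≡ 1 (mod 8), (2|801) = +1, and (2|801)^4 = +1. Now have (17|801).
17 ≡ 1 (mod 4), so quadratic reciprocity gives (17|801) = (801|17). Reduce: 801 ≡ 2 (mod 17). Now have (2|17).
Factor out 2: 2 = 2. Since 17 ≡ 1 (mod 8), (2|17) = +1. Now have (1|17).
(1|17) = 1. Collecting the sign factors: 1.

1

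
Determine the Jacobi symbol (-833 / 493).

(-833 / 493)
  = (153 / 493)    [-833 ≡ 153 mod 493]
  = (493 / 153)    [QR: 153 ≡ 1 mod 4, sign kept]
  = (34 / 153)    [493 ≡ 34 mod 153]
  = (17 / 153)    [153 ≡ 1 mod 8 ⇒ (2 / 153) = +1]
  = (153 / 17)    [QR: 17 ≡ 1 mod 4, sign kept]
  = (0 / 17)    [153 ≡ 0 mod 17]
  = 0    [numerator 0, gcd > 1]

0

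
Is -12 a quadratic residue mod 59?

(-12/59)
  = (47/59)    [-12 ≡ 47 mod 59]
  = -(59/47)    [QR: both ≡ 3 mod 4, sign flips]
  = -(12/47)    [59 ≡ 12 mod 47]
  = -(3/47)    [47 ≡ 7 mod 8 ⇒ (2/47)^2 = +1]
  = (47/3)    [QR: both ≡ 3 mod 4, sign flips]
  = (2/3)    [47 ≡ 2 mod 3]
  = -(1/3)    [3 ≡ 3 mod 8 ⇒ (2/3) = -1]
  = -1    [(1/3) = 1]
(-12/59) = -1, and 59 is prime, so -12 is not a quadratic residue mod 59.

no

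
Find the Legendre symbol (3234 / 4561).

-1

Factor out 2: 3234 = 2·1617. Since 4561 ≡ 1 (mod 8), (2 / 4561) = +1. Now have (1617 / 4561).
1617 ≡ 1 (mod 4), so quadratic reciprocity gives (1617 / 4561) = (4561 / 1617). Reduce: 4561 ≡ 1327 (mod 1617). Now have (1327 / 1617).
1617 ≡ 1 (mod 4), so quadratic reciprocity gives (1327 / 1617) = (1617 / 1327). Reduce: 1617 ≡ 290 (mod 1327). Now have (290 / 1327).
Factor out 2: 290 = 2·145. Since 1327 ≡ 7 (mod 8), (2 / 1327) = +1. Now have (145 / 1327).
145 ≡ 1 (mod 4), so quadratic reciprocity gives (145 / 1327) = (1327 / 145). Reduce: 1327 ≡ 22 (mod 145). Now have (22 / 145).
Factor out 2: 22 = 2·11. Since 145 ≡ 1 (mod 8), (2 / 145) = +1. Now have (11 / 145).
145 ≡ 1 (mod 4), so quadratic reciprocity gives (11 / 145) = (145 / 11). Reduce: 145 ≡ 2 (mod 11). Now have (2 / 11).
Factor out 2: 2 = 2. Since 11 ≡ 3 (mod 8), (2 / 11) = -1. Now have -(1 / 11).
(1 / 11) = 1. Collecting the sign factors: -1.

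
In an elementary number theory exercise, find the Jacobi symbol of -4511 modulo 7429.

1

Reduce the numerator: -4511 ≡ 2918 (mod 7429), so (-4511/7429) = (2918/7429).
Factor out 2: 2918 = 2·1459. Since 7429 ≡ 5 (mod 8), (2/7429) = -1. Now have -(1459/7429).
7429 ≡ 1 (mod 4), so quadratic reciprocity gives (1459/7429) = (7429/1459). Reduce: 7429 ≡ 134 (mod 1459). Now have -(134/1459).
Factor out 2: 134 = 2·67. Since 1459 ≡ 3 (mod 8), (2/1459) = -1. Now have (67/1459).
Both 67 ≡ 3 and 1459 ≡ 3 (mod 4), so reciprocity gives (67/1459) = -(1459/67). Reduce: 1459 ≡ 52 (mod 67). Now have -(52/67).
Factor out 2: 52 = 2^2·13. Since 67 ≡ 3 (mod 8), (2/67) = -1, and (2/67)^2 = +1. Now have -(13/67).
13 ≡ 1 (mod 4), so quadratic reciprocity gives (13/67) = (67/13). Reduce: 67 ≡ 2 (mod 13). Now have -(2/13).
Factor out 2: 2 = 2. Since 13 ≡ 5 (mod 8), (2/13) = -1. Now have (1/13).
(1/13) = 1. Collecting the sign factors: 1.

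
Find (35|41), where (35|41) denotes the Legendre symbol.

-1

(35|41)
  = (41|35)    [QR: 41 ≡ 1 mod 4, sign kept]
  = (6|35)    [41 ≡ 6 mod 35]
  = -(3|35)    [35 ≡ 3 mod 8 ⇒ (2|35) = -1]
  = (35|3)    [QR: both ≡ 3 mod 4, sign flips]
  = (2|3)    [35 ≡ 2 mod 3]
  = -(1|3)    [3 ≡ 3 mod 8 ⇒ (2|3) = -1]
  = -1    [(1|3) = 1]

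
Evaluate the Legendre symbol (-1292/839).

Pull out -1: (-1292/839) = (-1/839)·(1292/839). Since 839 ≡ 3 (mod 4), (-1/839) = -1. Now have -(1292/839).
Reduce the numerator: 1292 ≡ 453 (mod 839), so (1292/839) = (453/839).
453 ≡ 1 (mod 4), so quadratic reciprocity gives (453/839) = (839/453). Reduce: 839 ≡ 386 (mod 453). Now have -(386/453).
Factor out 2: 386 = 2·193. Since 453 ≡ 5 (mod 8), (2/453) = -1. Now have (193/453).
193 ≡ 1 (mod 4), so quadratic reciprocity gives (193/453) = (453/193). Reduce: 453 ≡ 67 (mod 193). Now have (67/193).
193 ≡ 1 (mod 4), so quadratic reciprocity gives (67/193) = (193/67). Reduce: 193 ≡ 59 (mod 67). Now have (59/67).
Both 59 ≡ 3 and 67 ≡ 3 (mod 4), so reciprocity gives (59/67) = -(67/59). Reduce: 67 ≡ 8 (mod 59). Now have -(8/59).
Factor out 2: 8 = 2^3. Since 59 ≡ 3 (mod 8), (2/59) = -1, and (2/59)^3 = -1. Now have (1/59).
(1/59) = 1. Collecting the sign factors: 1.

1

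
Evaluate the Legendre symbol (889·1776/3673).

By multiplicativity, (889·1776/3673) = (889/3673)·(1776/3673).
First factor (889/3673):
889 ≡ 1 (mod 4), so quadratic reciprocity gives (889/3673) = (3673/889). Reduce: 3673 ≡ 117 (mod 889). Now have (117/889).
117 ≡ 1 (mod 4), so quadratic reciprocity gives (117/889) = (889/117). Reduce: 889 ≡ 70 (mod 117). Now have (70/117).
Factor out 2: 70 = 2·35. Since 117 ≡ 5 (mod 8), (2/117) = -1. Now have -(35/117).
117 ≡ 1 (mod 4), so quadratic reciprocity gives (35/117) = (117/35). Reduce: 117 ≡ 12 (mod 35). Now have -(12/35).
Factor out 2: 12 = 2^2·3. Since 35 ≡ 3 (mod 8), (2/35) = -1, and (2/35)^2 = +1. Now have -(3/35).
Both 3 ≡ 3 and 35 ≡ 3 (mod 4), so reciprocity gives (3/35) = -(35/3). Reduce: 35 ≡ 2 (mod 3). Now have (2/3).
Factor out 2: 2 = 2. Since 3 ≡ 3 (mod 8), (2/3) = -1. Now have -(1/3).
(1/3) = 1. Collecting the sign factors: -1.
Second factor (1776/3673):
Factor out 2: 1776 = 2^4·111. Since 3673 ≡ 1 (mod 8), (2/3673) = +1, and (2/3673)^4 = +1. Now have (111/3673).
3673 ≡ 1 (mod 4), so quadratic reciprocity gives (111/3673) = (3673/111). Reduce: 3673 ≡ 10 (mod 111). Now have (10/111).
Factor out 2: 10 = 2·5. Since 111 ≡ 7 (mod 8), (2/111) = +1. Now have (5/111).
5 ≡ 1 (mod 4), so quadratic reciprocity gives (5/111) = (111/5). Reduce: 111 ≡ 1 (mod 5). Now have (1/5).
(1/5) = 1. Collecting the sign factors: 1.
Product: (-1)·(1) = -1.

-1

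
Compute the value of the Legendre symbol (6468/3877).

1

(6468/3877)
  = (2591/3877)    [6468 ≡ 2591 mod 3877]
  = (3877/2591)    [QR: 3877 ≡ 1 mod 4, sign kept]
  = (1286/2591)    [3877 ≡ 1286 mod 2591]
  = (643/2591)    [2591 ≡ 7 mod 8 ⇒ (2/2591) = +1]
  = -(2591/643)    [QR: both ≡ 3 mod 4, sign flips]
  = -(19/643)    [2591 ≡ 19 mod 643]
  = (643/19)    [QR: both ≡ 3 mod 4, sign flips]
  = (16/19)    [643 ≡ 16 mod 19]
  = (1/19)    [19 ≡ 3 mod 8 ⇒ (2/19)^4 = +1]
  = 1    [(1/19) = 1]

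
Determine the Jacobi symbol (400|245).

(400|245)
  = (155|245)    [400 ≡ 155 mod 245]
  = (245|155)    [QR: 245 ≡ 1 mod 4, sign kept]
  = (90|155)    [245 ≡ 90 mod 155]
  = -(45|155)    [155 ≡ 3 mod 8 ⇒ (2|155) = -1]
  = -(155|45)    [QR: 45 ≡ 1 mod 4, sign kept]
  = -(20|45)    [155 ≡ 20 mod 45]
  = -(5|45)    [45 ≡ 5 mod 8 ⇒ (2|45)^2 = +1]
  = -(45|5)    [QR: 5 ≡ 1 mod 4, sign kept]
  = -(0|5)    [45 ≡ 0 mod 5]
  = 0    [numerator 0, gcd > 1]

0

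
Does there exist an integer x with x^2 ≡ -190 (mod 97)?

(-190/97)
  = (4/97)    [-190 ≡ 4 mod 97]
  = (1/97)    [97 ≡ 1 mod 8 ⇒ (2/97)^2 = +1]
  = 1    [(1/97) = 1]
The Legendre symbol is 1, so x^2 ≡ -190 (mod 97) has solution.

yes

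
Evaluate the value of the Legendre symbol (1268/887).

1

Reduce the numerator: 1268 ≡ 381 (mod 887), so (1268/887) = (381/887).
381 ≡ 1 (mod 4), so quadratic reciprocity gives (381/887) = (887/381). Reduce: 887 ≡ 125 (mod 381). Now have (125/381).
125 ≡ 1 (mod 4), so quadratic reciprocity gives (125/381) = (381/125). Reduce: 381 ≡ 6 (mod 125). Now have (6/125).
Factor out 2: 6 = 2·3. Since 125 ≡ 5 (mod 8), (2/125) = -1. Now have -(3/125).
125 ≡ 1 (mod 4), so quadratic reciprocity gives (3/125) = (125/3). Reduce: 125 ≡ 2 (mod 3). Now have -(2/3).
Factor out 2: 2 = 2. Since 3 ≡ 3 (mod 8), (2/3) = -1. Now have (1/3).
(1/3) = 1. Collecting the sign factors: 1.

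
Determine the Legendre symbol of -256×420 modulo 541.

1

By multiplicativity, (-256·420|541) = (-256|541)·(420|541).
First factor (-256|541):
Pull out -1: (-256|541) = (-1|541)·(256|541). Since 541 ≡ 1 (mod 4), (-1|541) = +1. Now have (256|541).
Factor out 2: 256 = 2^8. Since 541 ≡ 5 (mod 8), (2|541) = -1, and (2|541)^8 = +1. Now have (1|541).
(1|541) = 1. Collecting the sign factors: 1.
Second factor (420|541):
Factor out 2: 420 = 2^2·105. Since 541 ≡ 5 (mod 8), (2|541) = -1, and (2|541)^2 = +1. Now have (105|541).
105 ≡ 1 (mod 4), so quadratic reciprocity gives (105|541) = (541|105). Reduce: 541 ≡ 16 (mod 105). Now have (16|105).
Factor out 2: 16 = 2^4. Since 105 ≡ 1 (mod 8), (2|105) = +1, and (2|105)^4 = +1. Now have (1|105).
(1|105) = 1. Collecting the sign factors: 1.
Product: (1)·(1) = 1.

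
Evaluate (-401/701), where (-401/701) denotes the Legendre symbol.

-1

(-401/701)
  = (401/701)    [701 ≡ 1 mod 4 ⇒ (-1/701) = +1]
  = (701/401)    [QR: 401 ≡ 1 mod 4, sign kept]
  = (300/401)    [701 ≡ 300 mod 401]
  = (75/401)    [401 ≡ 1 mod 8 ⇒ (2/401)^2 = +1]
  = (401/75)    [QR: 401 ≡ 1 mod 4, sign kept]
  = (26/75)    [401 ≡ 26 mod 75]
  = -(13/75)    [75 ≡ 3 mod 8 ⇒ (2/75) = -1]
  = -(75/13)    [QR: 13 ≡ 1 mod 4, sign kept]
  = -(10/13)    [75 ≡ 10 mod 13]
  = (5/13)    [13 ≡ 5 mod 8 ⇒ (2/13) = -1]
  = (13/5)    [QR: 5 ≡ 1 mod 4, sign kept]
  = (3/5)    [13 ≡ 3 mod 5]
  = (5/3)    [QR: 5 ≡ 1 mod 4, sign kept]
  = (2/3)    [5 ≡ 2 mod 3]
  = -(1/3)    [3 ≡ 3 mod 8 ⇒ (2/3) = -1]
  = -1    [(1/3) = 1]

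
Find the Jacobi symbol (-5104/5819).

0

Reduce the numerator: -5104 ≡ 715 (mod 5819), so (-5104/5819) = (715/5819).
Both 715 ≡ 3 and 5819 ≡ 3 (mod 4), so reciprocity gives (715/5819) = -(5819/715). Reduce: 5819 ≡ 99 (mod 715). Now have -(99/715).
Both 99 ≡ 3 and 715 ≡ 3 (mod 4), so reciprocity gives (99/715) = -(715/99). Reduce: 715 ≡ 22 (mod 99). Now have (22/99).
Factor out 2: 22 = 2·11. Since 99 ≡ 3 (mod 8), (2/99) = -1. Now have -(11/99).
Both 11 ≡ 3 and 99 ≡ 3 (mod 4), so reciprocity gives (11/99) = -(99/11). Reduce: 99 ≡ 0 (mod 11). Now have (0/11).
The numerator is now 0 with denominator 11 > 1: the symbol is 0.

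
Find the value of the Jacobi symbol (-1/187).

-1

(-1/187)
  = (186/187)    [-1 ≡ 186 mod 187]
  = -(93/187)    [187 ≡ 3 mod 8 ⇒ (2/187) = -1]
  = -(187/93)    [QR: 93 ≡ 1 mod 4, sign kept]
  = -(1/93)    [187 ≡ 1 mod 93]
  = -1    [(1/93) = 1]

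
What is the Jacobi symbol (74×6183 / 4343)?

1

By multiplicativity, (74·6183 / 4343) = (74 / 4343)·(6183 / 4343).
First factor (74 / 4343):
Factor out 2: 74 = 2·37. Since 4343 ≡ 7 (mod 8), (2 / 4343) = +1. Now have (37 / 4343).
37 ≡ 1 (mod 4), so quadratic reciprocity gives (37 / 4343) = (4343 / 37). Reduce: 4343 ≡ 14 (mod 37). Now have (14 / 37).
Factor out 2: 14 = 2·7. Since 37 ≡ 5 (mod 8), (2 / 37) = -1. Now have -(7 / 37).
37 ≡ 1 (mod 4), so quadratic reciprocity gives (7 / 37) = (37 / 7). Reduce: 37 ≡ 2 (mod 7). Now have -(2 / 7).
Factor out 2: 2 = 2. Since 7 ≡ 7 (mod 8), (2 / 7) = +1. Now have -(1 / 7).
(1 / 7) = 1. Collecting the sign factors: -1.
Second factor (6183 / 4343):
Reduce the numerator: 6183 ≡ 1840 (mod 4343), so (6183 / 4343) = (1840 / 4343).
Factor out 2: 1840 = 2^4·115. Since 4343 ≡ 7 (mod 8), (2 / 4343) = +1, and (2 / 4343)^4 = +1. Now have (115 / 4343).
Both 115 ≡ 3 and 4343 ≡ 3 (mod 4), so reciprocity gives (115 / 4343) = -(4343 / 115). Reduce: 4343 ≡ 88 (mod 115). Now have -(88 / 115).
Factor out 2: 88 = 2^3·11. Since 115 ≡ 3 (mod 8), (2 / 115) = -1, and (2 / 115)^3 = -1. Now have (11 / 115).
Both 11 ≡ 3 and 115 ≡ 3 (mod 4), so reciprocity gives (11 / 115) = -(115 / 11). Reduce: 115 ≡ 5 (mod 11). Now have -(5 / 11).
5 ≡ 1 (mod 4), so quadratic reciprocity gives (5 / 11) = (11 / 5). Reduce: 11 ≡ 1 (mod 5). Now have -(1 / 5).
(1 / 5) = 1. Collecting the sign factors: -1.
Product: (-1)·(-1) = 1.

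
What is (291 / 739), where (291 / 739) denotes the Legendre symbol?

(291 / 739)
  = -(739 / 291)    [QR: both ≡ 3 mod 4, sign flips]
  = -(157 / 291)    [739 ≡ 157 mod 291]
  = -(291 / 157)    [QR: 157 ≡ 1 mod 4, sign kept]
  = -(134 / 157)    [291 ≡ 134 mod 157]
  = (67 / 157)    [157 ≡ 5 mod 8 ⇒ (2 / 157) = -1]
  = (157 / 67)    [QR: 157 ≡ 1 mod 4, sign kept]
  = (23 / 67)    [157 ≡ 23 mod 67]
  = -(67 / 23)    [QR: both ≡ 3 mod 4, sign flips]
  = -(21 / 23)    [67 ≡ 21 mod 23]
  = -(23 / 21)    [QR: 21 ≡ 1 mod 4, sign kept]
  = -(2 / 21)    [23 ≡ 2 mod 21]
  = (1 / 21)    [21 ≡ 5 mod 8 ⇒ (2 / 21) = -1]
  = 1    [(1 / 21) = 1]

1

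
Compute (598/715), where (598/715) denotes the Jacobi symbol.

0

Factor out 2: 598 = 2·299. Since 715 ≡ 3 (mod 8), (2/715) = -1. Now have -(299/715).
Both 299 ≡ 3 and 715 ≡ 3 (mod 4), so reciprocity gives (299/715) = -(715/299). Reduce: 715 ≡ 117 (mod 299). Now have (117/299).
117 ≡ 1 (mod 4), so quadratic reciprocity gives (117/299) = (299/117). Reduce: 299 ≡ 65 (mod 117). Now have (65/117).
65 ≡ 1 (mod 4), so quadratic reciprocity gives (65/117) = (117/65). Reduce: 117 ≡ 52 (mod 65). Now have (52/65).
Factor out 2: 52 = 2^2·13. Since 65 ≡ 1 (mod 8), (2/65) = +1, and (2/65)^2 = +1. Now have (13/65).
13 ≡ 1 (mod 4), so quadratic reciprocity gives (13/65) = (65/13). Reduce: 65 ≡ 0 (mod 13). Now have (0/13).
The numerator is now 0 with denominator 13 > 1: the symbol is 0.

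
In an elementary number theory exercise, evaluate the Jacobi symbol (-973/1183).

0

(-973/1183)
  = (210/1183)    [-973 ≡ 210 mod 1183]
  = (105/1183)    [1183 ≡ 7 mod 8 ⇒ (2/1183) = +1]
  = (1183/105)    [QR: 105 ≡ 1 mod 4, sign kept]
  = (28/105)    [1183 ≡ 28 mod 105]
  = (7/105)    [105 ≡ 1 mod 8 ⇒ (2/105)^2 = +1]
  = (105/7)    [QR: 105 ≡ 1 mod 4, sign kept]
  = (0/7)    [105 ≡ 0 mod 7]
  = 0    [numerator 0, gcd > 1]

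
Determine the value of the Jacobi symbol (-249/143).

-1

(-249/143)
  = (37/143)    [-249 ≡ 37 mod 143]
  = (143/37)    [QR: 37 ≡ 1 mod 4, sign kept]
  = (32/37)    [143 ≡ 32 mod 37]
  = -(1/37)    [37 ≡ 5 mod 8 ⇒ (2/37)^5 = -1]
  = -1    [(1/37) = 1]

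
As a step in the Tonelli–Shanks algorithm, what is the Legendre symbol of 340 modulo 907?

1

(340/907)
  = (85/907)    [907 ≡ 3 mod 8 ⇒ (2/907)^2 = +1]
  = (907/85)    [QR: 85 ≡ 1 mod 4, sign kept]
  = (57/85)    [907 ≡ 57 mod 85]
  = (85/57)    [QR: 57 ≡ 1 mod 4, sign kept]
  = (28/57)    [85 ≡ 28 mod 57]
  = (7/57)    [57 ≡ 1 mod 8 ⇒ (2/57)^2 = +1]
  = (57/7)    [QR: 57 ≡ 1 mod 4, sign kept]
  = (1/7)    [57 ≡ 1 mod 7]
  = 1    [(1/7) = 1]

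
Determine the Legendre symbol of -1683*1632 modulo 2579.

By multiplicativity, (-1683·1632 / 2579) = (-1683 / 2579)·(1632 / 2579).
First factor (-1683 / 2579):
(-1683 / 2579)
  = (896 / 2579)    [-1683 ≡ 896 mod 2579]
  = -(7 / 2579)    [2579 ≡ 3 mod 8 ⇒ (2 / 2579)^7 = -1]
  = (2579 / 7)    [QR: both ≡ 3 mod 4, sign flips]
  = (3 / 7)    [2579 ≡ 3 mod 7]
  = -(7 / 3)    [QR: both ≡ 3 mod 4, sign flips]
  = -(1 / 3)    [7 ≡ 1 mod 3]
  = -1    [(1 / 3) = 1]
Second factor (1632 / 2579):
(1632 / 2579)
  = -(51 / 2579)    [2579 ≡ 3 mod 8 ⇒ (2 / 2579)^5 = -1]
  = (2579 / 51)    [QR: both ≡ 3 mod 4, sign flips]
  = (29 / 51)    [2579 ≡ 29 mod 51]
  = (51 / 29)    [QR: 29 ≡ 1 mod 4, sign kept]
  = (22 / 29)    [51 ≡ 22 mod 29]
  = -(11 / 29)    [29 ≡ 5 mod 8 ⇒ (2 / 29) = -1]
  = -(29 / 11)    [QR: 29 ≡ 1 mod 4, sign kept]
  = -(7 / 11)    [29 ≡ 7 mod 11]
  = (11 / 7)    [QR: both ≡ 3 mod 4, sign flips]
  = (4 / 7)    [11 ≡ 4 mod 7]
  = (1 / 7)    [7 ≡ 7 mod 8 ⇒ (2 / 7)^2 = +1]
  = 1    [(1 / 7) = 1]
Product: (-1)·(1) = -1.

-1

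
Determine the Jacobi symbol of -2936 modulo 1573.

-1

Pull out -1: (-2936/1573) = (-1/1573)·(2936/1573). Since 1573 ≡ 1 (mod 4), (-1/1573) = +1. Now have (2936/1573).
Reduce the numerator: 2936 ≡ 1363 (mod 1573), so (2936/1573) = (1363/1573).
1573 ≡ 1 (mod 4), so quadratic reciprocity gives (1363/1573) = (1573/1363). Reduce: 1573 ≡ 210 (mod 1363). Now have (210/1363).
Factor out 2: 210 = 2·105. Since 1363 ≡ 3 (mod 8), (2/1363) = -1. Now have -(105/1363).
105 ≡ 1 (mod 4), so quadratic reciprocity gives (105/1363) = (1363/105). Reduce: 1363 ≡ 103 (mod 105). Now have -(103/105).
105 ≡ 1 (mod 4), so quadratic reciprocity gives (103/105) = (105/103). Reduce: 105 ≡ 2 (mod 103). Now have -(2/103).
Factor out 2: 2 = 2. Since 103 ≡ 7 (mod 8), (2/103) = +1. Now have -(1/103).
(1/103) = 1. Collecting the sign factors: -1.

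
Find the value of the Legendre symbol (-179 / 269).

-1

Reduce the numerator: -179 ≡ 90 (mod 269), so (-179 / 269) = (90 / 269).
Factor out 2: 90 = 2·45. Since 269 ≡ 5 (mod 8), (2 / 269) = -1. Now have -(45 / 269).
45 ≡ 1 (mod 4), so quadratic reciprocity gives (45 / 269) = (269 / 45). Reduce: 269 ≡ 44 (mod 45). Now have -(44 / 45).
Factor out 2: 44 = 2^2·11. Since 45 ≡ 5 (mod 8), (2 / 45) = -1, and (2 / 45)^2 = +1. Now have -(11 / 45).
45 ≡ 1 (mod 4), so quadratic reciprocity gives (11 / 45) = (45 / 11). Reduce: 45 ≡ 1 (mod 11). Now have -(1 / 11).
(1 / 11) = 1. Collecting the sign factors: -1.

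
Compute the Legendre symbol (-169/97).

Reduce the numerator: -169 ≡ 25 (mod 97), so (-169/97) = (25/97).
25 ≡ 1 (mod 4), so quadratic reciprocity gives (25/97) = (97/25). Reduce: 97 ≡ 22 (mod 25). Now have (22/25).
Factor out 2: 22 = 2·11. Since 25 ≡ 1 (mod 8), (2/25) = +1. Now have (11/25).
25 ≡ 1 (mod 4), so quadratic reciprocity gives (11/25) = (25/11). Reduce: 25 ≡ 3 (mod 11). Now have (3/11).
Both 3 ≡ 3 and 11 ≡ 3 (mod 4), so reciprocity gives (3/11) = -(11/3). Reduce: 11 ≡ 2 (mod 3). Now have -(2/3).
Factor out 2: 2 = 2. Since 3 ≡ 3 (mod 8), (2/3) = -1. Now have (1/3).
(1/3) = 1. Collecting the sign factors: 1.

1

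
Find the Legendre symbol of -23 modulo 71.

(-23/71)
  = -(23/71)    [71 ≡ 3 mod 4 ⇒ (-1/71) = -1]
  = (71/23)    [QR: both ≡ 3 mod 4, sign flips]
  = (2/23)    [71 ≡ 2 mod 23]
  = (1/23)    [23 ≡ 7 mod 8 ⇒ (2/23) = +1]
  = 1    [(1/23) = 1]

1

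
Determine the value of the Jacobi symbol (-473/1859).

0

(-473/1859)
  = (1386/1859)    [-473 ≡ 1386 mod 1859]
  = -(693/1859)    [1859 ≡ 3 mod 8 ⇒ (2/1859) = -1]
  = -(1859/693)    [QR: 693 ≡ 1 mod 4, sign kept]
  = -(473/693)    [1859 ≡ 473 mod 693]
  = -(693/473)    [QR: 473 ≡ 1 mod 4, sign kept]
  = -(220/473)    [693 ≡ 220 mod 473]
  = -(55/473)    [473 ≡ 1 mod 8 ⇒ (2/473)^2 = +1]
  = -(473/55)    [QR: 473 ≡ 1 mod 4, sign kept]
  = -(33/55)    [473 ≡ 33 mod 55]
  = -(55/33)    [QR: 33 ≡ 1 mod 4, sign kept]
  = -(22/33)    [55 ≡ 22 mod 33]
  = -(11/33)    [33 ≡ 1 mod 8 ⇒ (2/33) = +1]
  = -(33/11)    [QR: 33 ≡ 1 mod 4, sign kept]
  = -(0/11)    [33 ≡ 0 mod 11]
  = 0    [numerator 0, gcd > 1]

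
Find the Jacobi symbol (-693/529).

(-693/529)
  = (365/529)    [-693 ≡ 365 mod 529]
  = (529/365)    [QR: 365 ≡ 1 mod 4, sign kept]
  = (164/365)    [529 ≡ 164 mod 365]
  = (41/365)    [365 ≡ 5 mod 8 ⇒ (2/365)^2 = +1]
  = (365/41)    [QR: 41 ≡ 1 mod 4, sign kept]
  = (37/41)    [365 ≡ 37 mod 41]
  = (41/37)    [QR: 37 ≡ 1 mod 4, sign kept]
  = (4/37)    [41 ≡ 4 mod 37]
  = (1/37)    [37 ≡ 5 mod 8 ⇒ (2/37)^2 = +1]
  = 1    [(1/37) = 1]

1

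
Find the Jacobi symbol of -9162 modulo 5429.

1

Pull out -1: (-9162/5429) = (-1/5429)·(9162/5429). Since 5429 ≡ 1 (mod 4), (-1/5429) = +1. Now have (9162/5429).
Reduce the numerator: 9162 ≡ 3733 (mod 5429), so (9162/5429) = (3733/5429).
3733 ≡ 1 (mod 4), so quadratic reciprocity gives (3733/5429) = (5429/3733). Reduce: 5429 ≡ 1696 (mod 3733). Now have (1696/3733).
Factor out 2: 1696 = 2^5·53. Since 3733 ≡ 5 (mod 8), (2/3733) = -1, and (2/3733)^5 = -1. Now have -(53/3733).
53 ≡ 1 (mod 4), so quadratic reciprocity gives (53/3733) = (3733/53). Reduce: 3733 ≡ 23 (mod 53). Now have -(23/53).
53 ≡ 1 (mod 4), so quadratic reciprocity gives (23/53) = (53/23). Reduce: 53 ≡ 7 (mod 23). Now have -(7/23).
Both 7 ≡ 3 and 23 ≡ 3 (mod 4), so reciprocity gives (7/23) = -(23/7). Reduce: 23 ≡ 2 (mod 7). Now have (2/7).
Factor out 2: 2 = 2. Since 7 ≡ 7 (mod 8), (2/7) = +1. Now have (1/7).
(1/7) = 1. Collecting the sign factors: 1.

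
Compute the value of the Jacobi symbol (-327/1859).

1

(-327/1859)
  = -(327/1859)    [1859 ≡ 3 mod 4 ⇒ (-1/1859) = -1]
  = (1859/327)    [QR: both ≡ 3 mod 4, sign flips]
  = (224/327)    [1859 ≡ 224 mod 327]
  = (7/327)    [327 ≡ 7 mod 8 ⇒ (2/327)^5 = +1]
  = -(327/7)    [QR: both ≡ 3 mod 4, sign flips]
  = -(5/7)    [327 ≡ 5 mod 7]
  = -(7/5)    [QR: 5 ≡ 1 mod 4, sign kept]
  = -(2/5)    [7 ≡ 2 mod 5]
  = (1/5)    [5 ≡ 5 mod 8 ⇒ (2/5) = -1]
  = 1    [(1/5) = 1]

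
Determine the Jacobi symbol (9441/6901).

-1

Reduce the numerator: 9441 ≡ 2540 (mod 6901), so (9441/6901) = (2540/6901).
Factor out 2: 2540 = 2^2·635. Since 6901 ≡ 5 (mod 8), (2/6901) = -1, and (2/6901)^2 = +1. Now have (635/6901).
6901 ≡ 1 (mod 4), so quadratic reciprocity gives (635/6901) = (6901/635). Reduce: 6901 ≡ 551 (mod 635). Now have (551/635).
Both 551 ≡ 3 and 635 ≡ 3 (mod 4), so reciprocity gives (551/635) = -(635/551). Reduce: 635 ≡ 84 (mod 551). Now have -(84/551).
Factor out 2: 84 = 2^2·21. Since 551 ≡ 7 (mod 8), (2/551) = +1, and (2/551)^2 = +1. Now have -(21/551).
21 ≡ 1 (mod 4), so quadratic reciprocity gives (21/551) = (551/21). Reduce: 551 ≡ 5 (mod 21). Now have -(5/21).
5 ≡ 1 (mod 4), so quadratic reciprocity gives (5/21) = (21/5). Reduce: 21 ≡ 1 (mod 5). Now have -(1/5).
(1/5) = 1. Collecting the sign factors: -1.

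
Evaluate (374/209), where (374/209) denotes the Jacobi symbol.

0

Reduce the numerator: 374 ≡ 165 (mod 209), so (374/209) = (165/209).
165 ≡ 1 (mod 4), so quadratic reciprocity gives (165/209) = (209/165). Reduce: 209 ≡ 44 (mod 165). Now have (44/165).
Factor out 2: 44 = 2^2·11. Since 165 ≡ 5 (mod 8), (2/165) = -1, and (2/165)^2 = +1. Now have (11/165).
165 ≡ 1 (mod 4), so quadratic reciprocity gives (11/165) = (165/11). Reduce: 165 ≡ 0 (mod 11). Now have (0/11).
The numerator is now 0 with denominator 11 > 1: the symbol is 0.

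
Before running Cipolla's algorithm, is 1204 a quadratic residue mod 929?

(1204/929)
  = (275/929)    [1204 ≡ 275 mod 929]
  = (929/275)    [QR: 929 ≡ 1 mod 4, sign kept]
  = (104/275)    [929 ≡ 104 mod 275]
  = -(13/275)    [275 ≡ 3 mod 8 ⇒ (2/275)^3 = -1]
  = -(275/13)    [QR: 13 ≡ 1 mod 4, sign kept]
  = -(2/13)    [275 ≡ 2 mod 13]
  = (1/13)    [13 ≡ 5 mod 8 ⇒ (2/13) = -1]
  = 1    [(1/13) = 1]
(1204/929) = 1, and 929 is prime, so 1204 is a quadratic residue mod 929.

yes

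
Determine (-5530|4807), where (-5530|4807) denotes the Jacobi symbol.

Reduce the numerator: -5530 ≡ 4084 (mod 4807), so (-5530|4807) = (4084|4807).
Factor out 2: 4084 = 2^2·1021. Since 4807 ≡ 7 (mod 8), (2|4807) = +1, and (2|4807)^2 = +1. Now have (1021|4807).
1021 ≡ 1 (mod 4), so quadratic reciprocity gives (1021|4807) = (4807|1021). Reduce: 4807 ≡ 723 (mod 1021). Now have (723|1021).
1021 ≡ 1 (mod 4), so quadratic reciprocity gives (723|1021) = (1021|723). Reduce: 1021 ≡ 298 (mod 723). Now have (298|723).
Factor out 2: 298 = 2·149. Since 723 ≡ 3 (mod 8), (2|723) = -1. Now have -(149|723).
149 ≡ 1 (mod 4), so quadratic reciprocity gives (149|723) = (723|149). Reduce: 723 ≡ 127 (mod 149). Now have -(127|149).
149 ≡ 1 (mod 4), so quadratic reciprocity gives (127|149) = (149|127). Reduce: 149 ≡ 22 (mod 127). Now have -(22|127).
Factor out 2: 22 = 2·11. Since 127 ≡ 7 (mod 8), (2|127) = +1. Now have -(11|127).
Both 11 ≡ 3 and 127 ≡ 3 (mod 4), so reciprocity gives (11|127) = -(127|11). Reduce: 127 ≡ 6 (mod 11). Now have (6|11).
Factor out 2: 6 = 2·3. Since 11 ≡ 3 (mod 8), (2|11) = -1. Now have -(3|11).
Both 3 ≡ 3 and 11 ≡ 3 (mod 4), so reciprocity gives (3|11) = -(11|3). Reduce: 11 ≡ 2 (mod 3). Now have (2|3).
Factor out 2: 2 = 2. Since 3 ≡ 3 (mod 8), (2|3) = -1. Now have -(1|3).
(1|3) = 1. Collecting the sign factors: -1.

-1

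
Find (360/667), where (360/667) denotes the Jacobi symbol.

1

(360/667)
  = -(45/667)    [667 ≡ 3 mod 8 ⇒ (2/667)^3 = -1]
  = -(667/45)    [QR: 45 ≡ 1 mod 4, sign kept]
  = -(37/45)    [667 ≡ 37 mod 45]
  = -(45/37)    [QR: 37 ≡ 1 mod 4, sign kept]
  = -(8/37)    [45 ≡ 8 mod 37]
  = (1/37)    [37 ≡ 5 mod 8 ⇒ (2/37)^3 = -1]
  = 1    [(1/37) = 1]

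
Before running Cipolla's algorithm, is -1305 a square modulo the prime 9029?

no

(-1305/9029)
  = (1305/9029)    [9029 ≡ 1 mod 4 ⇒ (-1/9029) = +1]
  = (9029/1305)    [QR: 1305 ≡ 1 mod 4, sign kept]
  = (1199/1305)    [9029 ≡ 1199 mod 1305]
  = (1305/1199)    [QR: 1305 ≡ 1 mod 4, sign kept]
  = (106/1199)    [1305 ≡ 106 mod 1199]
  = (53/1199)    [1199 ≡ 7 mod 8 ⇒ (2/1199) = +1]
  = (1199/53)    [QR: 53 ≡ 1 mod 4, sign kept]
  = (33/53)    [1199 ≡ 33 mod 53]
  = (53/33)    [QR: 33 ≡ 1 mod 4, sign kept]
  = (20/33)    [53 ≡ 20 mod 33]
  = (5/33)    [33 ≡ 1 mod 8 ⇒ (2/33)^2 = +1]
  = (33/5)    [QR: 5 ≡ 1 mod 4, sign kept]
  = (3/5)    [33 ≡ 3 mod 5]
  = (5/3)    [QR: 5 ≡ 1 mod 4, sign kept]
  = (2/3)    [5 ≡ 2 mod 3]
  = -(1/3)    [3 ≡ 3 mod 8 ⇒ (2/3) = -1]
  = -1    [(1/3) = 1]
The Legendre symbol is -1, so x^2 ≡ -1305 (mod 9029) has no solution.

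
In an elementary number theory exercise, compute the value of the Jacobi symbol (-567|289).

1

(-567|289)
  = (11|289)    [-567 ≡ 11 mod 289]
  = (289|11)    [QR: 289 ≡ 1 mod 4, sign kept]
  = (3|11)    [289 ≡ 3 mod 11]
  = -(11|3)    [QR: both ≡ 3 mod 4, sign flips]
  = -(2|3)    [11 ≡ 2 mod 3]
  = (1|3)    [3 ≡ 3 mod 8 ⇒ (2|3) = -1]
  = 1    [(1|3) = 1]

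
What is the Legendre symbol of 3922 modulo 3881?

-1

(3922 / 3881)
  = (41 / 3881)    [3922 ≡ 41 mod 3881]
  = (3881 / 41)    [QR: 41 ≡ 1 mod 4, sign kept]
  = (27 / 41)    [3881 ≡ 27 mod 41]
  = (41 / 27)    [QR: 41 ≡ 1 mod 4, sign kept]
  = (14 / 27)    [41 ≡ 14 mod 27]
  = -(7 / 27)    [27 ≡ 3 mod 8 ⇒ (2 / 27) = -1]
  = (27 / 7)    [QR: both ≡ 3 mod 4, sign flips]
  = (6 / 7)    [27 ≡ 6 mod 7]
  = (3 / 7)    [7 ≡ 7 mod 8 ⇒ (2 / 7) = +1]
  = -(7 / 3)    [QR: both ≡ 3 mod 4, sign flips]
  = -(1 / 3)    [7 ≡ 1 mod 3]
  = -1    [(1 / 3) = 1]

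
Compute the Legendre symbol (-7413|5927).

(-7413|5927)
  = -(7413|5927)    [5927 ≡ 3 mod 4 ⇒ (-1|5927) = -1]
  = -(1486|5927)    [7413 ≡ 1486 mod 5927]
  = -(743|5927)    [5927 ≡ 7 mod 8 ⇒ (2|5927) = +1]
  = (5927|743)    [QR: both ≡ 3 mod 4, sign flips]
  = (726|743)    [5927 ≡ 726 mod 743]
  = (363|743)    [743 ≡ 7 mod 8 ⇒ (2|743) = +1]
  = -(743|363)    [QR: both ≡ 3 mod 4, sign flips]
  = -(17|363)    [743 ≡ 17 mod 363]
  = -(363|17)    [QR: 17 ≡ 1 mod 4, sign kept]
  = -(6|17)    [363 ≡ 6 mod 17]
  = -(3|17)    [17 ≡ 1 mod 8 ⇒ (2|17) = +1]
  = -(17|3)    [QR: 17 ≡ 1 mod 4, sign kept]
  = -(2|3)    [17 ≡ 2 mod 3]
  = (1|3)    [3 ≡ 3 mod 8 ⇒ (2|3) = -1]
  = 1    [(1|3) = 1]

1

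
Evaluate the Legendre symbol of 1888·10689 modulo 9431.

By multiplicativity, (1888·10689/9431) = (1888/9431)·(10689/9431).
First factor (1888/9431):
Factor out 2: 1888 = 2^5·59. Since 9431 ≡ 7 (mod 8), (2/9431) = +1, and (2/9431)^5 = +1. Now have (59/9431).
Both 59 ≡ 3 and 9431 ≡ 3 (mod 4), so reciprocity gives (59/9431) = -(9431/59). Reduce: 9431 ≡ 50 (mod 59). Now have -(50/59).
Factor out 2: 50 = 2·25. Since 59 ≡ 3 (mod 8), (2/59) = -1. Now have (25/59).
25 ≡ 1 (mod 4), so quadratic reciprocity gives (25/59) = (59/25). Reduce: 59 ≡ 9 (mod 25). Now have (9/25).
9 ≡ 1 (mod 4), so quadratic reciprocity gives (9/25) = (25/9). Reduce: 25 ≡ 7 (mod 9). Now have (7/9).
9 ≡ 1 (mod 4), so quadratic reciprocity gives (7/9) = (9/7). Reduce: 9 ≡ 2 (mod 7). Now have (2/7).
Factor out 2: 2 = 2. Since 7 ≡ 7 (mod 8), (2/7) = +1. Now have (1/7).
(1/7) = 1. Collecting the sign factors: 1.
Second factor (10689/9431):
Reduce the numerator: 10689 ≡ 1258 (mod 9431), so (10689/9431) = (1258/9431).
Factor out 2: 1258 = 2·629. Since 9431 ≡ 7 (mod 8), (2/9431) = +1. Now have (629/9431).
629 ≡ 1 (mod 4), so quadratic reciprocity gives (629/9431) = (9431/629). Reduce: 9431 ≡ 625 (mod 629). Now have (625/629).
625 ≡ 1 (mod 4), so quadratic reciprocity gives (625/629) = (629/625). Reduce: 629 ≡ 4 (mod 625). Now have (4/625).
Factor out 2: 4 = 2^2. Since 625 ≡ 1 (mod 8), (2/625) = +1, and (2/625)^2 = +1. Now have (1/625).
(1/625) = 1. Collecting the sign factors: 1.
Product: (1)·(1) = 1.

1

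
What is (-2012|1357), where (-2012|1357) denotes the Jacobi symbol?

1

Pull out -1: (-2012|1357) = (-1|1357)·(2012|1357). Since 1357 ≡ 1 (mod 4), (-1|1357) = +1. Now have (2012|1357).
Reduce the numerator: 2012 ≡ 655 (mod 1357), so (2012|1357) = (655|1357).
1357 ≡ 1 (mod 4), so quadratic reciprocity gives (655|1357) = (1357|655). Reduce: 1357 ≡ 47 (mod 655). Now have (47|655).
Both 47 ≡ 3 and 655 ≡ 3 (mod 4), so reciprocity gives (47|655) = -(655|47). Reduce: 655 ≡ 44 (mod 47). Now have -(44|47).
Factor out 2: 44 = 2^2·11. Since 47 ≡ 7 (mod 8), (2|47) = +1, and (2|47)^2 = +1. Now have -(11|47).
Both 11 ≡ 3 and 47 ≡ 3 (mod 4), so reciprocity gives (11|47) = -(47|11). Reduce: 47 ≡ 3 (mod 11). Now have (3|11).
Both 3 ≡ 3 and 11 ≡ 3 (mod 4), so reciprocity gives (3|11) = -(11|3). Reduce: 11 ≡ 2 (mod 3). Now have -(2|3).
Factor out 2: 2 = 2. Since 3 ≡ 3 (mod 8), (2|3) = -1. Now have (1|3).
(1|3) = 1. Collecting the sign factors: 1.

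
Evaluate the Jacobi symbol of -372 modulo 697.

(-372/697)
  = (325/697)    [-372 ≡ 325 mod 697]
  = (697/325)    [QR: 325 ≡ 1 mod 4, sign kept]
  = (47/325)    [697 ≡ 47 mod 325]
  = (325/47)    [QR: 325 ≡ 1 mod 4, sign kept]
  = (43/47)    [325 ≡ 43 mod 47]
  = -(47/43)    [QR: both ≡ 3 mod 4, sign flips]
  = -(4/43)    [47 ≡ 4 mod 43]
  = -(1/43)    [43 ≡ 3 mod 8 ⇒ (2/43)^2 = +1]
  = -1    [(1/43) = 1]

-1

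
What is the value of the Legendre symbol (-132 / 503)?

-1

(-132 / 503)
  = (371 / 503)    [-132 ≡ 371 mod 503]
  = -(503 / 371)    [QR: both ≡ 3 mod 4, sign flips]
  = -(132 / 371)    [503 ≡ 132 mod 371]
  = -(33 / 371)    [371 ≡ 3 mod 8 ⇒ (2 / 371)^2 = +1]
  = -(371 / 33)    [QR: 33 ≡ 1 mod 4, sign kept]
  = -(8 / 33)    [371 ≡ 8 mod 33]
  = -(1 / 33)    [33 ≡ 1 mod 8 ⇒ (2 / 33)^3 = +1]
  = -1    [(1 / 33) = 1]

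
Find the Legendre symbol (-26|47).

Pull out -1: (-26|47) = (-1|47)·(26|47). Since 47 ≡ 3 (mod 4), (-1|47) = -1. Now have -(26|47).
Factor out 2: 26 = 2·13. Since 47 ≡ 7 (mod 8), (2|47) = +1. Now have -(13|47).
13 ≡ 1 (mod 4), so quadratic reciprocity gives (13|47) = (47|13). Reduce: 47 ≡ 8 (mod 13). Now have -(8|13).
Factor out 2: 8 = 2^3. Since 13 ≡ 5 (mod 8), (2|13) = -1, and (2|13)^3 = -1. Now have (1|13).
(1|13) = 1. Collecting the sign factors: 1.

1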